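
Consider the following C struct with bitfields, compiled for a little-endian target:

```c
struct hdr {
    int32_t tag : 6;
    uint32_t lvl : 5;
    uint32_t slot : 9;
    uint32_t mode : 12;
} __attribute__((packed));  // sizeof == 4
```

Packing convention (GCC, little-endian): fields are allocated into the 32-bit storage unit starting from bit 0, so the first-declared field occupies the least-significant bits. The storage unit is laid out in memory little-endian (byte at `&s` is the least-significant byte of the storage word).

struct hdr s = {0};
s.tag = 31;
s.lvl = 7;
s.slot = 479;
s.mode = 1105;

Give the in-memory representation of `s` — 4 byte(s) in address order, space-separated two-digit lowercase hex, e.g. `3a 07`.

[0+:6] tag=31 & 0x3f = 0x1f; word=0x0000001f
[6+:5] lvl=7 & 0x1f = 0x7; word=0x000001df
[11+:9] slot=479 & 0x1ff = 0x1df; word=0x000ef9df
[20+:12] mode=1105 & 0xfff = 0x451; word=0x451ef9df
word = 0x451ef9df → little-endian bytes:
  [0]=0xdf  [1]=0xf9  [2]=0x1e  [3]=0x45

df f9 1e 45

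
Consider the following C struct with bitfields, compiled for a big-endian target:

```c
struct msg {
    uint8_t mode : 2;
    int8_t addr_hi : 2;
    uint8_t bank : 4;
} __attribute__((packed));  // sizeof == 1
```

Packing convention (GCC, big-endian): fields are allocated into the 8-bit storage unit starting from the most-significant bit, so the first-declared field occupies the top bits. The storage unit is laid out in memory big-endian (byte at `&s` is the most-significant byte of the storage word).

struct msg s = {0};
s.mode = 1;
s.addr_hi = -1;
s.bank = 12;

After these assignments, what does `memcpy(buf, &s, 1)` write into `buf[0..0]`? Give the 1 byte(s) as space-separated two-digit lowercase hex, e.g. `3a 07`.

[6+:2] mode=1 & 0x3 = 0x1; word=0x40
[4+:2] addr_hi=-1 & 0x3 = 0x3; word=0x70
[0+:4] bank=12 & 0xf = 0xc; word=0x7c
word = 0x7c → big-endian bytes:
  [0]=0x7c

7c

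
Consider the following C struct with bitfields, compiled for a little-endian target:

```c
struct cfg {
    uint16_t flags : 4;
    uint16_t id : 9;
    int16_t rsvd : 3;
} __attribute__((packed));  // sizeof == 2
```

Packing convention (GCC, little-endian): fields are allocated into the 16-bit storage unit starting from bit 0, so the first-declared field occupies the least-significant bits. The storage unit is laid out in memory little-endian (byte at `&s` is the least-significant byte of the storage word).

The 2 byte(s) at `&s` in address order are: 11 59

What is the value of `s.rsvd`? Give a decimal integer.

2

[0]=0x11 [1]=0x59 (little-endian) → word 0x5911
flags [0+:4] = (word>>0) & 0xf = 1
id [4+:9] = (word>>4) & 0x1ff = 401
rsvd [13+:3] = (word>>13) & 0x7 = 2  ←
rsvd signed 3b, MSB=0: value = 2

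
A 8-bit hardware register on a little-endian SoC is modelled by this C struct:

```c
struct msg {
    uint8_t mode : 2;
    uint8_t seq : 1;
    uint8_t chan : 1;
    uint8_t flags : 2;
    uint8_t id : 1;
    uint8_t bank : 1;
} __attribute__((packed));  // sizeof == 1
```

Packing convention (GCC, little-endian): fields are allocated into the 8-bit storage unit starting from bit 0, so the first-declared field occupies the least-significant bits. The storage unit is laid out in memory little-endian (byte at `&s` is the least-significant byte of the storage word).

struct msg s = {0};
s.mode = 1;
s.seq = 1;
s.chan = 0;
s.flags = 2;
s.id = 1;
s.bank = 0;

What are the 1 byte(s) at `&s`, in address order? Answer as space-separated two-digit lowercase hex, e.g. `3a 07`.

mode:2 = 1 → 0x1 << 0 → word 0x01
seq:1 = 1 → 0x1 << 2 → word 0x05
chan:1 = 0 → 0x0 << 3 → word 0x05
flags:2 = 2 → 0x2 << 4 → word 0x25
id:1 = 1 → 0x1 << 6 → word 0x65
bank:1 = 0 → 0x0 << 7 → word 0x65
word = 0x65 → little-endian bytes:
  [0]=0x65

65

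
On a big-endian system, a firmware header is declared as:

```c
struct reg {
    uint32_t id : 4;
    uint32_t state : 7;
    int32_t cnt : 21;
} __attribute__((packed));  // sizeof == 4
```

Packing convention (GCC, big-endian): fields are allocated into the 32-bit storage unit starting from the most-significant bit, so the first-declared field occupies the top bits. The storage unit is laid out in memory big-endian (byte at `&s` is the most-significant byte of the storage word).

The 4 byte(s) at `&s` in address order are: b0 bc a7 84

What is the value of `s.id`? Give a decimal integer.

11

[0]=0xb0 [1]=0xbc [2]=0xa7 [3]=0x84 (big-endian) → word 0xb0bca784
id:4 @ bit 28 → (0xb0bca784>>28)&0xf = 0xb  ←
state:7 @ bit 21 → (0xb0bca784>>21)&0x7f = 0x5
cnt:21 @ bit 0 → (0xb0bca784>>0)&0x1fffff = 0x1ca784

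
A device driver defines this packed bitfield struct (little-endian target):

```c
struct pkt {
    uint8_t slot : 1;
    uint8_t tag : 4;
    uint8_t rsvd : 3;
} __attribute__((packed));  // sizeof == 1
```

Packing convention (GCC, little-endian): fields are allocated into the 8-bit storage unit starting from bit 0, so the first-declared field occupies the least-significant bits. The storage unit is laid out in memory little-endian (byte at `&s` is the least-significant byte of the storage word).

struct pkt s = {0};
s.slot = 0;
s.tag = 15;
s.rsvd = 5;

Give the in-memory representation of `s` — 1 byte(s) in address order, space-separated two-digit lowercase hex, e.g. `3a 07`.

slot:1 = 0 → 0x0 << 0 → word 0x00
tag:4 = 15 → 0xf << 1 → word 0x1e
rsvd:3 = 5 → 0x5 << 5 → word 0xbe
word = 0xbe → little-endian bytes:
  [0]=0xbe

be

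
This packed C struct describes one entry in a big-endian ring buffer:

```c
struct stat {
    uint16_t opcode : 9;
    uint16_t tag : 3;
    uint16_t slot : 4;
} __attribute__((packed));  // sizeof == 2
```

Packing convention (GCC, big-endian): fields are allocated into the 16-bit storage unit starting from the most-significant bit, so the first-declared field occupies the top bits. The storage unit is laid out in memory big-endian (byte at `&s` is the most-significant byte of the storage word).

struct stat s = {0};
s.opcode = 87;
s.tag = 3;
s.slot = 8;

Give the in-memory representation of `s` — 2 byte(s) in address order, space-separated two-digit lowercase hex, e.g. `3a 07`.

2b b8

[7+:9] opcode=87 & 0x1ff = 0x57; word=0x2b80
[4+:3] tag=3 & 0x7 = 0x3; word=0x2bb0
[0+:4] slot=8 & 0xf = 0x8; word=0x2bb8
word = 0x2bb8 → big-endian bytes:
  [0]=0x2b  [1]=0xb8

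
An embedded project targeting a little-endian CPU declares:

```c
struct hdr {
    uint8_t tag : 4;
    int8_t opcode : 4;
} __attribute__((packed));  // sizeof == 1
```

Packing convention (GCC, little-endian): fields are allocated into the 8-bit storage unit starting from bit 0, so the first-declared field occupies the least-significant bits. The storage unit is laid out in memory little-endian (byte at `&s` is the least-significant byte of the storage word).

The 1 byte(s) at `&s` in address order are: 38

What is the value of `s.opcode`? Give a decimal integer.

3

[0]=0x38 (little-endian) → word 0x38
tag [0+:4] = (word>>0) & 0xf = 8
opcode [4+:4] = (word>>4) & 0xf = 3  ←
opcode signed 4b, MSB=0: value = 3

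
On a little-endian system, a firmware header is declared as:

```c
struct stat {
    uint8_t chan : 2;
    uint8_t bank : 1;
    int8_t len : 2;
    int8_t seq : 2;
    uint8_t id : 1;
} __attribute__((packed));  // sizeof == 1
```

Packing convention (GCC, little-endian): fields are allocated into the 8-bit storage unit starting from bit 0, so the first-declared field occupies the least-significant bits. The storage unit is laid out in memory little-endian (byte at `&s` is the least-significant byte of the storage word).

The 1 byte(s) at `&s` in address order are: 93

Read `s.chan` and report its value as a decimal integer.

[0]=0x93 (little-endian) → word 0x93
chan:2 @ bit 0 → (0x93>>0)&0x3 = 0x3  ←
bank:1 @ bit 2 → (0x93>>2)&0x1 = 0x0
len:2 @ bit 3 → (0x93>>3)&0x3 = 0x2
seq:2 @ bit 5 → (0x93>>5)&0x3 = 0x0
id:1 @ bit 7 → (0x93>>7)&0x1 = 0x1

3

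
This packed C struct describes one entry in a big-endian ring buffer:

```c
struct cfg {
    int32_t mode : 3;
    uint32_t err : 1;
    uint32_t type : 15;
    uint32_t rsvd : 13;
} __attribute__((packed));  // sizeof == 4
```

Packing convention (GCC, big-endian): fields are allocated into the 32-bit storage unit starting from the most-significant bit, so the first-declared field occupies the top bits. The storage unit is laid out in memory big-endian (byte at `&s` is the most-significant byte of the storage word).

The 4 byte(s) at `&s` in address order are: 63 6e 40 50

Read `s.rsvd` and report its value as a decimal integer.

[0]=0x63 [1]=0x6e [2]=0x40 [3]=0x50 (big-endian) → word 0x636e4050
mode [29+:3] = (word>>29) & 0x7 = 3
err [28+:1] = (word>>28) & 0x1 = 0
type [13+:15] = (word>>13) & 0x7fff = 7026
rsvd [0+:13] = (word>>0) & 0x1fff = 80  ←

80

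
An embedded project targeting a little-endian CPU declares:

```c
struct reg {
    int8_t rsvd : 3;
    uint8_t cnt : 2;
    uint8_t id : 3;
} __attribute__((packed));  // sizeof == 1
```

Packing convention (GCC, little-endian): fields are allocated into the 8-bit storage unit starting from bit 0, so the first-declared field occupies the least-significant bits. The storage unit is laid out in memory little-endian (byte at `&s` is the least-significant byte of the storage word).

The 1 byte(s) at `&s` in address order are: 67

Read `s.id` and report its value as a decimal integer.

[0]=0x67 (little-endian) → word 0x67
rsvd [0+:3] = (word>>0) & 0x7 = 7
cnt [3+:2] = (word>>3) & 0x3 = 0
id [5+:3] = (word>>5) & 0x7 = 3  ←

3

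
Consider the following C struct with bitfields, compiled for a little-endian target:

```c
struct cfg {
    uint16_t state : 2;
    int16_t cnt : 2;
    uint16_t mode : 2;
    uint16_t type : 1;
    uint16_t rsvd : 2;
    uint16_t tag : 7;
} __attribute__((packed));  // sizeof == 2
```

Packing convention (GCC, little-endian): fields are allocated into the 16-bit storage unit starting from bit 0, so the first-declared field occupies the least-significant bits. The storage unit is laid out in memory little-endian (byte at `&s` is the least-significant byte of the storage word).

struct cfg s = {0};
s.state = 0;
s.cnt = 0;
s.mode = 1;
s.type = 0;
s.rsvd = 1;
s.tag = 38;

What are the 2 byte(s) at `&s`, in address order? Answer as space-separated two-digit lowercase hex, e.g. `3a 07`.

90 4c

state:2 = 0 → 0x0 << 0 → word 0x0000
cnt:2 = 0 → 0x0 << 2 → word 0x0000
mode:2 = 1 → 0x1 << 4 → word 0x0010
type:1 = 0 → 0x0 << 6 → word 0x0010
rsvd:2 = 1 → 0x1 << 7 → word 0x0090
tag:7 = 38 → 0x26 << 9 → word 0x4c90
word = 0x4c90 → little-endian bytes:
  [0]=0x90  [1]=0x4c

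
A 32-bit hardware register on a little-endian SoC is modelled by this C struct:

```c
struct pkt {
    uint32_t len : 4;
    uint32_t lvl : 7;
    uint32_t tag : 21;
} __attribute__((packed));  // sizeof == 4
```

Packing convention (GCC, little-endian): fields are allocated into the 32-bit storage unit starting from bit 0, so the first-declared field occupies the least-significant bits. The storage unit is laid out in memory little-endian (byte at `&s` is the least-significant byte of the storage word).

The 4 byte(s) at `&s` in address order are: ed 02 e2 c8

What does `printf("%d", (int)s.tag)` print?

1645632

[0]=0xed [1]=0x02 [2]=0xe2 [3]=0xc8 (little-endian) → word 0xc8e202ed
len:4 @ bit 0 → (0xc8e202ed>>0)&0xf = 0xd
lvl:7 @ bit 4 → (0xc8e202ed>>4)&0x7f = 0x2e
tag:21 @ bit 11 → (0xc8e202ed>>11)&0x1fffff = 0x191c40  ←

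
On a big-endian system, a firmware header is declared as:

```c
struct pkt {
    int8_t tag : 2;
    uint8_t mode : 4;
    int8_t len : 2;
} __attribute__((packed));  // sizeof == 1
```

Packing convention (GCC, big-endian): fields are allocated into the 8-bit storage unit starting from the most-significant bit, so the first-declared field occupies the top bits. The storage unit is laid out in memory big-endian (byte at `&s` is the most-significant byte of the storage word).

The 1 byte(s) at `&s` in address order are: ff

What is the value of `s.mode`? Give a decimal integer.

15

[0]=0xff (big-endian) → word 0xff
tag:2 @ bit 6 → (0xff>>6)&0x3 = 0x3
mode:4 @ bit 2 → (0xff>>2)&0xf = 0xf  ←
len:2 @ bit 0 → (0xff>>0)&0x3 = 0x3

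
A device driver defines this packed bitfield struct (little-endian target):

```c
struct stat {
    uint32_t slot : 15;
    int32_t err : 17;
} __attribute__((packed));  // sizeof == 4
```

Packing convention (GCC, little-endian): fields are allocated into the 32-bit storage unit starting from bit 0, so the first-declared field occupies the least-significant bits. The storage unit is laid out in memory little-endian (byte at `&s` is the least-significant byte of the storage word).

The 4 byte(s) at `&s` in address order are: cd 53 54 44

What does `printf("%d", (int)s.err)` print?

[0]=0xcd [1]=0x53 [2]=0x54 [3]=0x44 (little-endian) → word 0x445453cd
slot:15 @ bit 0 → (0x445453cd>>0)&0x7fff = 0x53cd
err:17 @ bit 15 → (0x445453cd>>15)&0x1ffff = 0x88a8  ←
err signed 17b, MSB=0: value = 34984

34984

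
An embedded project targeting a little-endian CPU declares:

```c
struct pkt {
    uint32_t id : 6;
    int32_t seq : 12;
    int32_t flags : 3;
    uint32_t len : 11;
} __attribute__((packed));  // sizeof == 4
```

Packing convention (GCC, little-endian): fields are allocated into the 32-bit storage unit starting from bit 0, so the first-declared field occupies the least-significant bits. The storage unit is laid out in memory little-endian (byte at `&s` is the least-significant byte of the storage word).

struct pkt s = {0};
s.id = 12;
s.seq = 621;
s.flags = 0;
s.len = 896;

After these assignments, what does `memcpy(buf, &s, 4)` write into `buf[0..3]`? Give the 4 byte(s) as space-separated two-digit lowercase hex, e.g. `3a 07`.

4c 9b 00 70

id:6 = 12 → 0xc << 0 → word 0x0000000c
seq:12 = 621 → 0x26d << 6 → word 0x00009b4c
flags:3 = 0 → 0x0 << 18 → word 0x00009b4c
len:11 = 896 → 0x380 << 21 → word 0x70009b4c
word = 0x70009b4c → little-endian bytes:
  [0]=0x4c  [1]=0x9b  [2]=0x00  [3]=0x70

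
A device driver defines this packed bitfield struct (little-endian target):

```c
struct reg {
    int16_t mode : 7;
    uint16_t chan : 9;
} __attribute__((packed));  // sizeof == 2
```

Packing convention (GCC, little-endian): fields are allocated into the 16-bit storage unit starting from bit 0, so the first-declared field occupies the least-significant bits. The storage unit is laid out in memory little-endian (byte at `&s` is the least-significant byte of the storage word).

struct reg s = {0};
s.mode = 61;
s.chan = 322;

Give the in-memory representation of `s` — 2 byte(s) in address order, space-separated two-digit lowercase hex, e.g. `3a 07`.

3d a1

mode:7 = 61 → 0x3d << 0 → word 0x003d
chan:9 = 322 → 0x142 << 7 → word 0xa13d
word = 0xa13d → little-endian bytes:
  [0]=0x3d  [1]=0xa1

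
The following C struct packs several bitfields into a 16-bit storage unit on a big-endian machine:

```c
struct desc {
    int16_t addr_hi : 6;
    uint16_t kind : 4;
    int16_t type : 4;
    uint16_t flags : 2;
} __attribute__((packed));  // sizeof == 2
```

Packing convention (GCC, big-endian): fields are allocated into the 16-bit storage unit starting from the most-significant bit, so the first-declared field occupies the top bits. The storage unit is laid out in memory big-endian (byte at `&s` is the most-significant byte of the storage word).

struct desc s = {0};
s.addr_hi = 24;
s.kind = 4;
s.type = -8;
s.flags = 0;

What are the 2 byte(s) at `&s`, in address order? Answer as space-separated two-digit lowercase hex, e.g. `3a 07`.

[10+:6] addr_hi=24 & 0x3f = 0x18; word=0x6000
[6+:4] kind=4 & 0xf = 0x4; word=0x6100
[2+:4] type=-8 & 0xf = 0x8; word=0x6120
[0+:2] flags=0 & 0x3 = 0x0; word=0x6120
word = 0x6120 → big-endian bytes:
  [0]=0x61  [1]=0x20

61 20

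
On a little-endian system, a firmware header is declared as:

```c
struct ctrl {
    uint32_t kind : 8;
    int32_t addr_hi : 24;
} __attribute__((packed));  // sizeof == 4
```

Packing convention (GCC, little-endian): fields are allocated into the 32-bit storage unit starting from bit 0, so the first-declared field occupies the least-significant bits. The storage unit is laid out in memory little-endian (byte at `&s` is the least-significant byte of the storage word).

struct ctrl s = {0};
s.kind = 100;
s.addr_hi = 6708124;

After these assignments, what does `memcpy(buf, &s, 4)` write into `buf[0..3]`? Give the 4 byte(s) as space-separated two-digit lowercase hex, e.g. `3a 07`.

[0+:8] kind=100 & 0xff = 0x64; word=0x00000064
[8+:24] addr_hi=6708124 & 0xffffff = 0x665b9c; word=0x665b9c64
word = 0x665b9c64 → little-endian bytes:
  [0]=0x64  [1]=0x9c  [2]=0x5b  [3]=0x66

64 9c 5b 66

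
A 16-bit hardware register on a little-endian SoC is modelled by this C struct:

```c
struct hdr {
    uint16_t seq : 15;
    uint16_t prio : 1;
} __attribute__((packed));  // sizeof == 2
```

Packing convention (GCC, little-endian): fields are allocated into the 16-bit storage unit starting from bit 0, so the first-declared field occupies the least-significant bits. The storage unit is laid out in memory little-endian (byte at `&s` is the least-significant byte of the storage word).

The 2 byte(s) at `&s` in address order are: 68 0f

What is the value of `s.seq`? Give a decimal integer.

[0]=0x68 [1]=0x0f (little-endian) → word 0x0f68
seq [0+:15] = (word>>0) & 0x7fff = 3944  ←
prio [15+:1] = (word>>15) & 0x1 = 0

3944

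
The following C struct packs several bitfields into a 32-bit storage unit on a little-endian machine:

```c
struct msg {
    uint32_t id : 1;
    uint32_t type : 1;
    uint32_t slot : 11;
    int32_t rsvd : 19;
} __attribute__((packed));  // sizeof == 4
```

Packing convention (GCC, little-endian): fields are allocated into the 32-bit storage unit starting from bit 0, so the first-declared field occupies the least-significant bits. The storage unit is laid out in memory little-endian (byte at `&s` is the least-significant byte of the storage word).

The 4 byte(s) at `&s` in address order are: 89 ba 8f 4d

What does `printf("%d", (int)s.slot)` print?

1698

[0]=0x89 [1]=0xba [2]=0x8f [3]=0x4d (little-endian) → word 0x4d8fba89
id [0+:1] = (word>>0) & 0x1 = 1
type [1+:1] = (word>>1) & 0x1 = 0
slot [2+:11] = (word>>2) & 0x7ff = 1698  ←
rsvd [13+:19] = (word>>13) & 0x7ffff = 158845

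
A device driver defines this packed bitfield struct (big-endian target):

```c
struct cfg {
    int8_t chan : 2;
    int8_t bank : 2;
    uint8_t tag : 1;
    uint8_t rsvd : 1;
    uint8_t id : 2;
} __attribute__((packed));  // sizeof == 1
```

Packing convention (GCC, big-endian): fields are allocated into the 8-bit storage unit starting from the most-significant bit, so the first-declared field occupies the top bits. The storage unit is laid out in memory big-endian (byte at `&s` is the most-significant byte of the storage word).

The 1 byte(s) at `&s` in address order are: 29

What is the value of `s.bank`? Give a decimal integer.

[0]=0x29 (big-endian) → word 0x29
chan:2 @ bit 6 → (0x29>>6)&0x3 = 0x0
bank:2 @ bit 4 → (0x29>>4)&0x3 = 0x2  ←
tag:1 @ bit 3 → (0x29>>3)&0x1 = 0x1
rsvd:1 @ bit 2 → (0x29>>2)&0x1 = 0x0
id:2 @ bit 0 → (0x29>>0)&0x3 = 0x1
bank signed 2b, MSB=1: 2 - 4 = -2

-2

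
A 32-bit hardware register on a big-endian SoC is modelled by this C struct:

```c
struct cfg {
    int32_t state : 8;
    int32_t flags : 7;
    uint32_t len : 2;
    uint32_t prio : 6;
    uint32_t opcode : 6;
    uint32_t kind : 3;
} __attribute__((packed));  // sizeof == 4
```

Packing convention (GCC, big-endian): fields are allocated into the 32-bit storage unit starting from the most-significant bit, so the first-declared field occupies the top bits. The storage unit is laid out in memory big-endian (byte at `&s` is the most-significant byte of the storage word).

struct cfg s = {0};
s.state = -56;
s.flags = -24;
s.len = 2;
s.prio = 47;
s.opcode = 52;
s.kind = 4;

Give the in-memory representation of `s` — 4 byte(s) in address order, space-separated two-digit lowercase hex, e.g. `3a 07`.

c8 d1 5f a4

state:8 = -56 → 0xc8 << 24 → word 0xc8000000
flags:7 = -24 → 0x68 << 17 → word 0xc8d00000
len:2 = 2 → 0x2 << 15 → word 0xc8d10000
prio:6 = 47 → 0x2f << 9 → word 0xc8d15e00
opcode:6 = 52 → 0x34 << 3 → word 0xc8d15fa0
kind:3 = 4 → 0x4 << 0 → word 0xc8d15fa4
word = 0xc8d15fa4 → big-endian bytes:
  [0]=0xc8  [1]=0xd1  [2]=0x5f  [3]=0xa4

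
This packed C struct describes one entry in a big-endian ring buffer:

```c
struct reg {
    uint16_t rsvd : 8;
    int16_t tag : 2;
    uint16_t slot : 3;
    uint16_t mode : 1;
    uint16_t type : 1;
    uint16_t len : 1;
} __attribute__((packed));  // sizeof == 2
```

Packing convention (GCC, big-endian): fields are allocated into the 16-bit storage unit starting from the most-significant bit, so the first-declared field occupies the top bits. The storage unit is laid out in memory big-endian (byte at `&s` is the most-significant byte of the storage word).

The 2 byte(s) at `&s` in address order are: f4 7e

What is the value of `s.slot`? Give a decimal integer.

[0]=0xf4 [1]=0x7e (big-endian) → word 0xf47e
rsvd [8+:8] = (word>>8) & 0xff = 244
tag [6+:2] = (word>>6) & 0x3 = 1
slot [3+:3] = (word>>3) & 0x7 = 7  ←
mode [2+:1] = (word>>2) & 0x1 = 1
type [1+:1] = (word>>1) & 0x1 = 1
len [0+:1] = (word>>0) & 0x1 = 0

7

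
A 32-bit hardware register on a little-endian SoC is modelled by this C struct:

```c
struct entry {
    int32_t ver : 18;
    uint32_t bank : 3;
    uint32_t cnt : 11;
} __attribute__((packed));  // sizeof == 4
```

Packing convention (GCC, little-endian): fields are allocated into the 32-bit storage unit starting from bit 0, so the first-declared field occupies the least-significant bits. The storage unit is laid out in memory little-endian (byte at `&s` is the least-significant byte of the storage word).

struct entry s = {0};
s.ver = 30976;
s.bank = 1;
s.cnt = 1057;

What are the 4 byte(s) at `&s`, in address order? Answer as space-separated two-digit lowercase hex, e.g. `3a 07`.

00 79 24 84

ver:18 = 30976 → 0x7900 << 0 → word 0x00007900
bank:3 = 1 → 0x1 << 18 → word 0x00047900
cnt:11 = 1057 → 0x421 << 21 → word 0x84247900
word = 0x84247900 → little-endian bytes:
  [0]=0x00  [1]=0x79  [2]=0x24  [3]=0x84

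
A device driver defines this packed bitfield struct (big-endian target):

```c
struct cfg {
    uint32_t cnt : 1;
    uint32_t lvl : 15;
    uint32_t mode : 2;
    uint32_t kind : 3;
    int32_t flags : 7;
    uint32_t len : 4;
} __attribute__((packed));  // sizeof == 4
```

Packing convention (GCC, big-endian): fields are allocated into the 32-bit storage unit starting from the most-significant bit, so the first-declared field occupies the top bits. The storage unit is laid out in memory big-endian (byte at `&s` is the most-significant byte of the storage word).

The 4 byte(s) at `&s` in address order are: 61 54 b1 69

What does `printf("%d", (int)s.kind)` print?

[0]=0x61 [1]=0x54 [2]=0xb1 [3]=0x69 (big-endian) → word 0x6154b169
cnt [31+:1] = (word>>31) & 0x1 = 0
lvl [16+:15] = (word>>16) & 0x7fff = 24916
mode [14+:2] = (word>>14) & 0x3 = 2
kind [11+:3] = (word>>11) & 0x7 = 6  ←
flags [4+:7] = (word>>4) & 0x7f = 22
len [0+:4] = (word>>0) & 0xf = 9

6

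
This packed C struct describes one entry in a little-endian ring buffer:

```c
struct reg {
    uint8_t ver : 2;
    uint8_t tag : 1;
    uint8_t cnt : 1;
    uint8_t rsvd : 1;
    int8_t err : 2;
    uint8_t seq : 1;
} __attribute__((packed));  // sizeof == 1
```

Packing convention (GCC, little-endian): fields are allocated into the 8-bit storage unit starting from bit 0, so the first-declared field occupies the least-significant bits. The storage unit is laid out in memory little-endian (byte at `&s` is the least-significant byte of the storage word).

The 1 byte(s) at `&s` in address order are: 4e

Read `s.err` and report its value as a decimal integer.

-2

[0]=0x4e (little-endian) → word 0x4e
ver:2 @ bit 0 → (0x4e>>0)&0x3 = 0x2
tag:1 @ bit 2 → (0x4e>>2)&0x1 = 0x1
cnt:1 @ bit 3 → (0x4e>>3)&0x1 = 0x1
rsvd:1 @ bit 4 → (0x4e>>4)&0x1 = 0x0
err:2 @ bit 5 → (0x4e>>5)&0x3 = 0x2  ←
seq:1 @ bit 7 → (0x4e>>7)&0x1 = 0x0
err signed 2b, MSB=1: 2 - 4 = -2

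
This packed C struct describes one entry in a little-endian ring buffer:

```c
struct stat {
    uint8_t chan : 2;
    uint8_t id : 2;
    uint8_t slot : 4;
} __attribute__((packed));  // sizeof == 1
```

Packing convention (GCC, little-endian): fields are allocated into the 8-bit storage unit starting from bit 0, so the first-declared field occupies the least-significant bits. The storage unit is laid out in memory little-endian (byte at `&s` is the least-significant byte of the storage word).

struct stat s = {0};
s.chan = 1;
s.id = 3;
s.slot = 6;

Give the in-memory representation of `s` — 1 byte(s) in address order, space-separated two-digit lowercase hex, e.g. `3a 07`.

6d

chan (2b) val=1 bits=0x1 at bit 0: 0x01
id (2b) val=3 bits=0x3 at bit 2: 0x0d
slot (4b) val=6 bits=0x6 at bit 4: 0x6d
word = 0x6d → little-endian bytes:
  [0]=0x6d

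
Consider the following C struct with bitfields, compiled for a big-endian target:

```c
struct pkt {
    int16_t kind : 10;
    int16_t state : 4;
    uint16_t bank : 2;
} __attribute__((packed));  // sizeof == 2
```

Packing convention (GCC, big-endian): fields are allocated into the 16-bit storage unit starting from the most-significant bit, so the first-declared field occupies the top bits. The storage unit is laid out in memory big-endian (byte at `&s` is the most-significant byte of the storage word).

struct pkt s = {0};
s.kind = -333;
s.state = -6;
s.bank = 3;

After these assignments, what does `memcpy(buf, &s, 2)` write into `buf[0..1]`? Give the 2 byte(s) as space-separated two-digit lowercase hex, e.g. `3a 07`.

[6+:10] kind=-333 & 0x3ff = 0x2b3; word=0xacc0
[2+:4] state=-6 & 0xf = 0xa; word=0xace8
[0+:2] bank=3 & 0x3 = 0x3; word=0xaceb
word = 0xaceb → big-endian bytes:
  [0]=0xac  [1]=0xeb

ac eb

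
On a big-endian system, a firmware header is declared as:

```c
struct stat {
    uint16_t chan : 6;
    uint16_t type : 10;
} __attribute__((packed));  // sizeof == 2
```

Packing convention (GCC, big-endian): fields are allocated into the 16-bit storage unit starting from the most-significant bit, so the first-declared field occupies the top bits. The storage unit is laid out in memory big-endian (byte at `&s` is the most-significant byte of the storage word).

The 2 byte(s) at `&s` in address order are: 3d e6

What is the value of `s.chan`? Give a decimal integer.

[0]=0x3d [1]=0xe6 (big-endian) → word 0x3de6
chan:6 @ bit 10 → (0x3de6>>10)&0x3f = 0xf  ←
type:10 @ bit 0 → (0x3de6>>0)&0x3ff = 0x1e6

15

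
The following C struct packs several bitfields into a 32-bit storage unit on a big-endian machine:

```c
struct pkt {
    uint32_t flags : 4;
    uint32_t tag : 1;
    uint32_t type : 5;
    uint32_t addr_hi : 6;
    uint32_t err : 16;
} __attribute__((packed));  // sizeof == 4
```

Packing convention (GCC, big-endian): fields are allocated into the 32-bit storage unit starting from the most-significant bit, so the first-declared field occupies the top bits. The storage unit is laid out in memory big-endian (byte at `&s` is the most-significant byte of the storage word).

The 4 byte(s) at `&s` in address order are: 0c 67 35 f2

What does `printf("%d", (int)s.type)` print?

[0]=0x0c [1]=0x67 [2]=0x35 [3]=0xf2 (big-endian) → word 0x0c6735f2
flags [28+:4] = (word>>28) & 0xf = 0
tag [27+:1] = (word>>27) & 0x1 = 1
type [22+:5] = (word>>22) & 0x1f = 17  ←
addr_hi [16+:6] = (word>>16) & 0x3f = 39
err [0+:16] = (word>>0) & 0xffff = 13810

17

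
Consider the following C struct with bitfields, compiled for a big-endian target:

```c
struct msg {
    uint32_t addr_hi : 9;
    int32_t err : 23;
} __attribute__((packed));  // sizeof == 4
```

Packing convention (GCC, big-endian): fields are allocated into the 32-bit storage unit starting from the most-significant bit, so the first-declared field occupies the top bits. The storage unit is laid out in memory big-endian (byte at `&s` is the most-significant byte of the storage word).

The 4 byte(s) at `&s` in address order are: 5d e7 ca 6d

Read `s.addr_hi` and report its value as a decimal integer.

[0]=0x5d [1]=0xe7 [2]=0xca [3]=0x6d (big-endian) → word 0x5de7ca6d
addr_hi [23+:9] = (word>>23) & 0x1ff = 187  ←
err [0+:23] = (word>>0) & 0x7fffff = 6802029

187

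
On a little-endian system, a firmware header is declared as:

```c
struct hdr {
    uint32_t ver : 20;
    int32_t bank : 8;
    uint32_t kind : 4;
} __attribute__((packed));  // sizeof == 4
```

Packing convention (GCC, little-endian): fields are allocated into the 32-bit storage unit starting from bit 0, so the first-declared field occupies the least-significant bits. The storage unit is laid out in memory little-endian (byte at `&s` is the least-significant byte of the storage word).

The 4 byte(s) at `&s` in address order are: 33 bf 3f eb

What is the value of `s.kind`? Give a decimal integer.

[0]=0x33 [1]=0xbf [2]=0x3f [3]=0xeb (little-endian) → word 0xeb3fbf33
ver [0+:20] = (word>>0) & 0xfffff = 1031987
bank [20+:8] = (word>>20) & 0xff = 179
kind [28+:4] = (word>>28) & 0xf = 14  ←

14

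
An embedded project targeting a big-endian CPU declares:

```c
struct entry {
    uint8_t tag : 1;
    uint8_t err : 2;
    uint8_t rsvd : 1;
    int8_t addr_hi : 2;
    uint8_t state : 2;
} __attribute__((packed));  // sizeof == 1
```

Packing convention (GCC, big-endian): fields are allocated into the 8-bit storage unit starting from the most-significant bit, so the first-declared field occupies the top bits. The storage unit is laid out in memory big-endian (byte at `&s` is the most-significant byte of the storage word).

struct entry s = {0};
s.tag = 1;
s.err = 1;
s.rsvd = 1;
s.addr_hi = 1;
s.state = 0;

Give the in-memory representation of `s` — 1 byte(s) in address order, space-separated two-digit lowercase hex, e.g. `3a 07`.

b4

tag:1 = 1 → 0x1 << 7 → word 0x80
err:2 = 1 → 0x1 << 5 → word 0xa0
rsvd:1 = 1 → 0x1 << 4 → word 0xb0
addr_hi:2 = 1 → 0x1 << 2 → word 0xb4
state:2 = 0 → 0x0 << 0 → word 0xb4
word = 0xb4 → big-endian bytes:
  [0]=0xb4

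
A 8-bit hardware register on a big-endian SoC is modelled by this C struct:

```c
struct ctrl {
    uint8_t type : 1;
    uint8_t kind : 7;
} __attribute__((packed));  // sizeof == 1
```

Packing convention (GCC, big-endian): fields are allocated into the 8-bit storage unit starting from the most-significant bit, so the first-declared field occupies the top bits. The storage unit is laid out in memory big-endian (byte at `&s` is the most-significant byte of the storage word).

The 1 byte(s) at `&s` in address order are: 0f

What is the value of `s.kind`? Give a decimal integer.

[0]=0x0f (big-endian) → word 0x0f
type [7+:1] = (word>>7) & 0x1 = 0
kind [0+:7] = (word>>0) & 0x7f = 15  ←

15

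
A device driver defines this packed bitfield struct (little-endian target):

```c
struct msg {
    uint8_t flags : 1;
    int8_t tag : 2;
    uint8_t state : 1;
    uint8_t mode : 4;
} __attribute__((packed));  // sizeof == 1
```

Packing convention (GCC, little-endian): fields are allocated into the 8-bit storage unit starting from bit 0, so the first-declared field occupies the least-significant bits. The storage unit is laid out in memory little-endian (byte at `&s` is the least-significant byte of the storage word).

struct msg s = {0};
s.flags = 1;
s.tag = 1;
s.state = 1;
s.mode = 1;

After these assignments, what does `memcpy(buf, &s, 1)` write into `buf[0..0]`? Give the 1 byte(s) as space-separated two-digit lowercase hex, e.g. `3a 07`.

1b

flags:1 = 1 → 0x1 << 0 → word 0x01
tag:2 = 1 → 0x1 << 1 → word 0x03
state:1 = 1 → 0x1 << 3 → word 0x0b
mode:4 = 1 → 0x1 << 4 → word 0x1b
word = 0x1b → little-endian bytes:
  [0]=0x1b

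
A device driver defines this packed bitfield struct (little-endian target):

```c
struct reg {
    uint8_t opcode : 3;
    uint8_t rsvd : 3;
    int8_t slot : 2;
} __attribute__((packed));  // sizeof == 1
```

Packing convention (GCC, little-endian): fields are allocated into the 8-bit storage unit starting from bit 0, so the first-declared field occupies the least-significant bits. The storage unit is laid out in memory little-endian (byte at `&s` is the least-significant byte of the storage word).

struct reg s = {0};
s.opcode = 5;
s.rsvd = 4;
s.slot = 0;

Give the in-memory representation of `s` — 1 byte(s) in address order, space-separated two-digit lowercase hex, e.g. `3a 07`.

opcode (3b) val=5 bits=0x5 at bit 0: 0x05
rsvd (3b) val=4 bits=0x4 at bit 3: 0x25
slot (2b) val=0 bits=0x0 at bit 6: 0x25
word = 0x25 → little-endian bytes:
  [0]=0x25

25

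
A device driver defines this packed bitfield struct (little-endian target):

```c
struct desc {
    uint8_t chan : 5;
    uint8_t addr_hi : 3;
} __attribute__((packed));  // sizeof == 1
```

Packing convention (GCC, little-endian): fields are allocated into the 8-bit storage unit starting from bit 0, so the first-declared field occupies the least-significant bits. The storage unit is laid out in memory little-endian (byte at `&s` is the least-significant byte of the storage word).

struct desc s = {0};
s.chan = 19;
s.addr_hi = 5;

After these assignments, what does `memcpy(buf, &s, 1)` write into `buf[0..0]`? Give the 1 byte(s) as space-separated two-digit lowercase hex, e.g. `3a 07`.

[0+:5] chan=19 & 0x1f = 0x13; word=0x13
[5+:3] addr_hi=5 & 0x7 = 0x5; word=0xb3
word = 0xb3 → little-endian bytes:
  [0]=0xb3

b3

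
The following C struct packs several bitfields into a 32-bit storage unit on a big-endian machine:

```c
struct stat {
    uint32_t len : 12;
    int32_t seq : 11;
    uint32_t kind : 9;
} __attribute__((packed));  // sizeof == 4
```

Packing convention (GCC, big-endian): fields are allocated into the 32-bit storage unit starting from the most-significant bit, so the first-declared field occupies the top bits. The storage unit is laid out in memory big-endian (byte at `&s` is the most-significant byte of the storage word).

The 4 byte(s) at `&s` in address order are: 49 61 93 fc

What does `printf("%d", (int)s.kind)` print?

[0]=0x49 [1]=0x61 [2]=0x93 [3]=0xfc (big-endian) → word 0x496193fc
len [20+:12] = (word>>20) & 0xfff = 1174
seq [9+:11] = (word>>9) & 0x7ff = 201
kind [0+:9] = (word>>0) & 0x1ff = 508  ←

508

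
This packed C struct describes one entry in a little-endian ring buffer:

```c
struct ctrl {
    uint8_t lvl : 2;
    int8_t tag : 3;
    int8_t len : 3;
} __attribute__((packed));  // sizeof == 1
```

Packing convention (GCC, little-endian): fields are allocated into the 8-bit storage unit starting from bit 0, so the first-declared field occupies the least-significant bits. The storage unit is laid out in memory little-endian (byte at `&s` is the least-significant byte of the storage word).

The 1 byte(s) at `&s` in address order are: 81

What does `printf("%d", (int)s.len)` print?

-4

[0]=0x81 (little-endian) → word 0x81
lvl:2 @ bit 0 → (0x81>>0)&0x3 = 0x1
tag:3 @ bit 2 → (0x81>>2)&0x7 = 0x0
len:3 @ bit 5 → (0x81>>5)&0x7 = 0x4  ←
len signed 3b, MSB=1: 4 - 8 = -4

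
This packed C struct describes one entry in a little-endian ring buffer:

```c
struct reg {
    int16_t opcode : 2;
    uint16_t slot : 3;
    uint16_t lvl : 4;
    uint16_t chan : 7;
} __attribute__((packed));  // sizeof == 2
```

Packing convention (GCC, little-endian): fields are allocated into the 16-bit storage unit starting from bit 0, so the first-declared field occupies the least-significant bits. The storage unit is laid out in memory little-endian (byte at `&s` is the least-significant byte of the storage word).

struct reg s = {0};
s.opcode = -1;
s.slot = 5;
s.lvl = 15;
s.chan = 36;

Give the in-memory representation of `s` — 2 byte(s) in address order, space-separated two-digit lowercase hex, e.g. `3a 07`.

f7 49

[0+:2] opcode=-1 & 0x3 = 0x3; word=0x0003
[2+:3] slot=5 & 0x7 = 0x5; word=0x0017
[5+:4] lvl=15 & 0xf = 0xf; word=0x01f7
[9+:7] chan=36 & 0x7f = 0x24; word=0x49f7
word = 0x49f7 → little-endian bytes:
  [0]=0xf7  [1]=0x49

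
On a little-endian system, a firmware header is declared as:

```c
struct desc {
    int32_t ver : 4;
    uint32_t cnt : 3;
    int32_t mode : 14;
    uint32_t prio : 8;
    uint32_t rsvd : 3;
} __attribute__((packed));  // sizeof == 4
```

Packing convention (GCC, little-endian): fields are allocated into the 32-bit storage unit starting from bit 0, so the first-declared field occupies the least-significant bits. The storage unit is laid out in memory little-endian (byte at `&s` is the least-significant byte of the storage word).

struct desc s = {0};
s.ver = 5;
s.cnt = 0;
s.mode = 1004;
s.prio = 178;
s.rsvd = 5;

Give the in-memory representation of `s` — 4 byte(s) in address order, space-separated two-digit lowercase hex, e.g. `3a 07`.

05 f6 41 b6

ver (4b) val=5 bits=0x5 at bit 0: 0x00000005
cnt (3b) val=0 bits=0x0 at bit 4: 0x00000005
mode (14b) val=1004 bits=0x3ec at bit 7: 0x0001f605
prio (8b) val=178 bits=0xb2 at bit 21: 0x1641f605
rsvd (3b) val=5 bits=0x5 at bit 29: 0xb641f605
word = 0xb641f605 → little-endian bytes:
  [0]=0x05  [1]=0xf6  [2]=0x41  [3]=0xb6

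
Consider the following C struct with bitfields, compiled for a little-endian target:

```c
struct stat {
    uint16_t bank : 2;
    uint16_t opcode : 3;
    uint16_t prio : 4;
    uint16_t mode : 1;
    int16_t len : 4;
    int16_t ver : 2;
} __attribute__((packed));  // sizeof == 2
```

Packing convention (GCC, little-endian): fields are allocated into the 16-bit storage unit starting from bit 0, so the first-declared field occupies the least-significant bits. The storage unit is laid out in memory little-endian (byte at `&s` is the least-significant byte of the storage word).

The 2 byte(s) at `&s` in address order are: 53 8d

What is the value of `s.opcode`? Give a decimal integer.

4

[0]=0x53 [1]=0x8d (little-endian) → word 0x8d53
bank:2 @ bit 0 → (0x8d53>>0)&0x3 = 0x3
opcode:3 @ bit 2 → (0x8d53>>2)&0x7 = 0x4  ←
prio:4 @ bit 5 → (0x8d53>>5)&0xf = 0xa
mode:1 @ bit 9 → (0x8d53>>9)&0x1 = 0x0
len:4 @ bit 10 → (0x8d53>>10)&0xf = 0x3
ver:2 @ bit 14 → (0x8d53>>14)&0x3 = 0x2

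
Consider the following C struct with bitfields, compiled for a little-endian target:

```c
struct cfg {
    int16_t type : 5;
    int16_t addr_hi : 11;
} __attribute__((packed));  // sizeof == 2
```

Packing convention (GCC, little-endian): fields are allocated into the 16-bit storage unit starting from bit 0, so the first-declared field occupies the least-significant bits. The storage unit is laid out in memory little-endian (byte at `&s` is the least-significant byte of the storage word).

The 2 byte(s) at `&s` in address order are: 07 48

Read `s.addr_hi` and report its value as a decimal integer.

[0]=0x07 [1]=0x48 (little-endian) → word 0x4807
type [0+:5] = (word>>0) & 0x1f = 7
addr_hi [5+:11] = (word>>5) & 0x7ff = 576  ←
addr_hi signed 11b, MSB=0: value = 576

576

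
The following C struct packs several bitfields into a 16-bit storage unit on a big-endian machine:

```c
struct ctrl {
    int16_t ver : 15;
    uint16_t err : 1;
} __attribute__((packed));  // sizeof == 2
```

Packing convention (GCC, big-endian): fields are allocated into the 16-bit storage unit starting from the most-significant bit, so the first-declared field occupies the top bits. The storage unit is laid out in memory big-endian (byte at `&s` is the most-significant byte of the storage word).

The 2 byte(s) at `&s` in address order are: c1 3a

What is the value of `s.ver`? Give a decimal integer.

[0]=0xc1 [1]=0x3a (big-endian) → word 0xc13a
ver:15 @ bit 1 → (0xc13a>>1)&0x7fff = 0x609d  ←
err:1 @ bit 0 → (0xc13a>>0)&0x1 = 0x0
ver signed 15b, MSB=1: 24733 - 32768 = -8035

-8035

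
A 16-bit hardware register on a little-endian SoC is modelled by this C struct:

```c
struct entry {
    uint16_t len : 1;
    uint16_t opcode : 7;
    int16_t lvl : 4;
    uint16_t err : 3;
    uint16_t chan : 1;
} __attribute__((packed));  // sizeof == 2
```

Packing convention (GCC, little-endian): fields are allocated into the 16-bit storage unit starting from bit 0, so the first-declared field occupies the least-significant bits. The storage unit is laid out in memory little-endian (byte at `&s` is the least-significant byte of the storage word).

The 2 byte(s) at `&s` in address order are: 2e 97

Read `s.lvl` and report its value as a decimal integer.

7

[0]=0x2e [1]=0x97 (little-endian) → word 0x972e
len [0+:1] = (word>>0) & 0x1 = 0
opcode [1+:7] = (word>>1) & 0x7f = 23
lvl [8+:4] = (word>>8) & 0xf = 7  ←
err [12+:3] = (word>>12) & 0x7 = 1
chan [15+:1] = (word>>15) & 0x1 = 1
lvl signed 4b, MSB=0: value = 7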